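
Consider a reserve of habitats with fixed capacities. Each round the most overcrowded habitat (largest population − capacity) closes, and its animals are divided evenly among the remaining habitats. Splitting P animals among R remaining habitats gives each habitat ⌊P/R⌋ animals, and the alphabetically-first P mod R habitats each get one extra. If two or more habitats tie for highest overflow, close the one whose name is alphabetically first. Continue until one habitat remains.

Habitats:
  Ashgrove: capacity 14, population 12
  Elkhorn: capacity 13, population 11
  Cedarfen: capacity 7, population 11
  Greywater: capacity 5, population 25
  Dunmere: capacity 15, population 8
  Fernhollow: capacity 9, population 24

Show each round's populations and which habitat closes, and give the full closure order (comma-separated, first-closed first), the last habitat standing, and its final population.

Closure order: Greywater, Fernhollow, Cedarfen, Ashgrove, Elkhorn
Last habitat: Dunmere with 91 animals

Round 1: Ashgrove=12 Cedarfen=11 Dunmere=8 Elkhorn=11 Fernhollow=24 Greywater=25 → close Greywater (overflow 20)
  25÷5 = 5 each, +1 to first 0
Round 2: Ashgrove=17 Cedarfen=16 Dunmere=13 Elkhorn=16 Fernhollow=29 → close Fernhollow (overflow 20)
  29÷4 = 7 each, +1 to first 1
Round 3: Ashgrove=25 Cedarfen=23 Dunmere=20 Elkhorn=23 → close Cedarfen (overflow 16)
  23÷3 = 7 each, +1 to first 2
Round 4: Ashgrove=33 Dunmere=28 Elkhorn=30 → close Ashgrove (overflow 19)
  33÷2 = 16 each, +1 to first 1
Round 5: Dunmere=45 Elkhorn=46 → close Elkhorn (overflow 33)
  46÷1 = 46 each, +1 to first 0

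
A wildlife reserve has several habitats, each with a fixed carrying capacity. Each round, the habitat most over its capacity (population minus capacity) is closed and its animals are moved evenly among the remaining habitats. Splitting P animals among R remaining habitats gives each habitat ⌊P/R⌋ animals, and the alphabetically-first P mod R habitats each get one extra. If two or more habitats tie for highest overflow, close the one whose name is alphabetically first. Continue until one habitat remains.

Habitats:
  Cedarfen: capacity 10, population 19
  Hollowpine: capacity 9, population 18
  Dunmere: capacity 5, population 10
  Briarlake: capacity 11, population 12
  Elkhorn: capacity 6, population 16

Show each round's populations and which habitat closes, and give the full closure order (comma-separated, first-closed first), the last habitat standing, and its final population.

Round 1: Briarlake=12 Cedarfen=19 Dunmere=10 Elkhorn=16 Hollowpine=18 → close Elkhorn (overflow 10)
  16÷4 = 4 each, +1 to first 0
Round 2: Briarlake=16 Cedarfen=23 Dunmere=14 Hollowpine=22 → close Cedarfen (overflow 13)
  23÷3 = 7 each, +1 to first 2
Round 3: Briarlake=24 Dunmere=22 Hollowpine=29 → close Hollowpine (overflow 20)
  29÷2 = 14 each, +1 to first 1
Round 4: Briarlake=39 Dunmere=36 → close Dunmere (overflow 31)
  36÷1 = 36 each, +1 to first 0

Closure order: Elkhorn, Cedarfen, Hollowpine, Dunmere
Last habitat: Briarlake with 75 animals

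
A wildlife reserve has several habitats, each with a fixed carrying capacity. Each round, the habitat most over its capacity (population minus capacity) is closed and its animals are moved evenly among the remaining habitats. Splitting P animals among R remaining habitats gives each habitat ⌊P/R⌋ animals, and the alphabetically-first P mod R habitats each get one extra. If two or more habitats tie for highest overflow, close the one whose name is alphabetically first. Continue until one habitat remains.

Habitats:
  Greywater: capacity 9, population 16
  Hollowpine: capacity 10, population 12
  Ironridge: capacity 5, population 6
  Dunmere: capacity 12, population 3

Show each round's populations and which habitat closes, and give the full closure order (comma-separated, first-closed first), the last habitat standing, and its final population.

Closure order: Greywater, Hollowpine, Ironridge
Last habitat: Dunmere with 37 animals

Round 1: Dunmere=3 Greywater=16 Hollowpine=12 Ironridge=6 → close Greywater (overflow 7)
  16÷3 = 5 each, +1 to first 1
Round 2: Dunmere=9 Hollowpine=17 Ironridge=11 → close Hollowpine (overflow 7)
  17÷2 = 8 each, +1 to first 1
Round 3: Dunmere=18 Ironridge=19 → close Ironridge (overflow 14)
  19÷1 = 19 each, +1 to first 0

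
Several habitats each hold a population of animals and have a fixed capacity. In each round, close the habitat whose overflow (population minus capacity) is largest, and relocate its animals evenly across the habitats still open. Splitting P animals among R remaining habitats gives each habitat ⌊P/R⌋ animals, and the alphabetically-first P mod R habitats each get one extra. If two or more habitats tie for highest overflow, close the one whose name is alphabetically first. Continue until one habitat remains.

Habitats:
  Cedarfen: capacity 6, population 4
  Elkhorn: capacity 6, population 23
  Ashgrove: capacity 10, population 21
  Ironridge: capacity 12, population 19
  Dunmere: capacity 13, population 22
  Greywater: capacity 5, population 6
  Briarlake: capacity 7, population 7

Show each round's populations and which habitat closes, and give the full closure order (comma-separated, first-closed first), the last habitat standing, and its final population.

Closure order: Elkhorn, Ashgrove, Dunmere, Ironridge, Briarlake, Greywater
Last habitat: Cedarfen with 102 animals

Round 1: Ashgrove=21 Briarlake=7 Cedarfen=4 Dunmere=22 Elkhorn=23 Greywater=6 Ironridge=19 → close Elkhorn (overflow 17)
  23÷6 = 3 each, +1 to first 5
Round 2: Ashgrove=25 Briarlake=11 Cedarfen=8 Dunmere=26 Greywater=10 Ironridge=22 → close Ashgrove (overflow 15)
  25÷5 = 5 each, +1 to first 0
Round 3: Briarlake=16 Cedarfen=13 Dunmere=31 Greywater=15 Ironridge=27 → close Dunmere (overflow 18)
  31÷4 = 7 each, +1 to first 3
Round 4: Briarlake=24 Cedarfen=21 Greywater=23 Ironridge=34 → close Ironridge (overflow 22)
  34÷3 = 11 each, +1 to first 1
Round 5: Briarlake=36 Cedarfen=32 Greywater=34 → close Briarlake (overflow 29)
  36÷2 = 18 each, +1 to first 0
Round 6: Cedarfen=50 Greywater=52 → close Greywater (overflow 47)
  52÷1 = 52 each, +1 to first 0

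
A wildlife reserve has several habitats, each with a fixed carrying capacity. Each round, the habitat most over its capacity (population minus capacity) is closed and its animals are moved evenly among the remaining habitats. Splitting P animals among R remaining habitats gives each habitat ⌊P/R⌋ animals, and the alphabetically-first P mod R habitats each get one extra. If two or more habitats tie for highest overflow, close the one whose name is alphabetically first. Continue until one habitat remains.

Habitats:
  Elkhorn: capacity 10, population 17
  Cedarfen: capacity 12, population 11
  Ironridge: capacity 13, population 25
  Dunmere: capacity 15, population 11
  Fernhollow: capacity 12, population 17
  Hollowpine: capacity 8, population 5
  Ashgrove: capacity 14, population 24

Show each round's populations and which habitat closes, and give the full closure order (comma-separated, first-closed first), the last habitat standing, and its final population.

Closure order: Ironridge, Ashgrove, Elkhorn, Fernhollow, Cedarfen, Dunmere
Last habitat: Hollowpine with 110 animals

Round 1: Ashgrove=24 Cedarfen=11 Dunmere=11 Elkhorn=17 Fernhollow=17 Hollowpine=5 Ironridge=25 → close Ironridge (overflow 12)
  25÷6 = 4 each, +1 to first 1
Round 2: Ashgrove=29 Cedarfen=15 Dunmere=15 Elkhorn=21 Fernhollow=21 Hollowpine=9 → close Ashgrove (overflow 15)
  29÷5 = 5 each, +1 to first 4
Round 3: Cedarfen=21 Dunmere=21 Elkhorn=27 Fernhollow=27 Hollowpine=14 → close Elkhorn (overflow 17)
  27÷4 = 6 each, +1 to first 3
Round 4: Cedarfen=28 Dunmere=28 Fernhollow=34 Hollowpine=20 → close Fernhollow (overflow 22)
  34÷3 = 11 each, +1 to first 1
Round 5: Cedarfen=40 Dunmere=39 Hollowpine=31 → close Cedarfen (overflow 28)
  40÷2 = 20 each, +1 to first 0
Round 6: Dunmere=59 Hollowpine=51 → close Dunmere (overflow 44)
  59÷1 = 59 each, +1 to first 0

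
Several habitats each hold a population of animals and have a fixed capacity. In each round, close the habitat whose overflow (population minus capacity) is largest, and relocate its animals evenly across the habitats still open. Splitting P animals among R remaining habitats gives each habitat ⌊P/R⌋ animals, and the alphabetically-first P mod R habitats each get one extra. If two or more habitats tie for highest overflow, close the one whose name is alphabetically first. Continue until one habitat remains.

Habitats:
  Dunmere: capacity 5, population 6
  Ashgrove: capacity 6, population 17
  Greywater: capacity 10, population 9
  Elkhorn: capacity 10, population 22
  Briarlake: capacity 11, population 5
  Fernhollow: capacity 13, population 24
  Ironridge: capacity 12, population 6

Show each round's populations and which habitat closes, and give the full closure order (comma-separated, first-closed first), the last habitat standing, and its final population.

Closure order: Elkhorn, Ashgrove, Fernhollow, Dunmere, Greywater, Briarlake
Last habitat: Ironridge with 89 animals

Round 1: Ashgrove=17 Briarlake=5 Dunmere=6 Elkhorn=22 Fernhollow=24 Greywater=9 Ironridge=6 → close Elkhorn (overflow 12)
  22÷6 = 3 each, +1 to first 4
Round 2: Ashgrove=21 Briarlake=9 Dunmere=10 Fernhollow=28 Greywater=12 Ironridge=9 → close Ashgrove (overflow 15)
  21÷5 = 4 each, +1 to first 1
Round 3: Briarlake=14 Dunmere=14 Fernhollow=32 Greywater=16 Ironridge=13 → close Fernhollow (overflow 19)
  32÷4 = 8 each, +1 to first 0
Round 4: Briarlake=22 Dunmere=22 Greywater=24 Ironridge=21 → close Dunmere (overflow 17)
  22÷3 = 7 each, +1 to first 1
Round 5: Briarlake=30 Greywater=31 Ironridge=28 → close Greywater (overflow 21)
  31÷2 = 15 each, +1 to first 1
Round 6: Briarlake=46 Ironridge=43 → close Briarlake (overflow 35)
  46÷1 = 46 each, +1 to first 0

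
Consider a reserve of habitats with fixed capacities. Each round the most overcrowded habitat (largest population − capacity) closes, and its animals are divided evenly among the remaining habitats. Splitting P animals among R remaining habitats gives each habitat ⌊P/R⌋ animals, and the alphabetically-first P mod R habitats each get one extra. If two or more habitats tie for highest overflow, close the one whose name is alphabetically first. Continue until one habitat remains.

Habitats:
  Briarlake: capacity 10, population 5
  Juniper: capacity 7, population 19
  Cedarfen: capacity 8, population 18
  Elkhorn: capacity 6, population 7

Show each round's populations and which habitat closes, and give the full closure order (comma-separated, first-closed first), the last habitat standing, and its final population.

Round 1: Briarlake=5 Cedarfen=18 Elkhorn=7 Juniper=19 → close Juniper (overflow 12)
  19÷3 = 6 each, +1 to first 1
Round 2: Briarlake=12 Cedarfen=24 Elkhorn=13 → close Cedarfen (overflow 16)
  24÷2 = 12 each, +1 to first 0
Round 3: Briarlake=24 Elkhorn=25 → close Elkhorn (overflow 19)
  25÷1 = 25 each, +1 to first 0

Closure order: Juniper, Cedarfen, Elkhorn
Last habitat: Briarlake with 49 animals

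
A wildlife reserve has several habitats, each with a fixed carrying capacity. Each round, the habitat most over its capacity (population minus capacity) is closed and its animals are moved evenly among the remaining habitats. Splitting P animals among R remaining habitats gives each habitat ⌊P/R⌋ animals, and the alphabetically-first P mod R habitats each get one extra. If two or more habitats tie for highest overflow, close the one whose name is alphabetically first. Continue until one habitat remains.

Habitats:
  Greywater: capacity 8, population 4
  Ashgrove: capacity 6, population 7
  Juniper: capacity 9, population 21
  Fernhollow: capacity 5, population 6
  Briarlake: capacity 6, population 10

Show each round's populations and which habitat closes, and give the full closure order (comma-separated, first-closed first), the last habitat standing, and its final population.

Round 1: Ashgrove=7 Briarlake=10 Fernhollow=6 Greywater=4 Juniper=21 → close Juniper (overflow 12)
  21÷4 = 5 each, +1 to first 1
Round 2: Ashgrove=13 Briarlake=15 Fernhollow=11 Greywater=9 → close Briarlake (overflow 9)
  15÷3 = 5 each, +1 to first 0
Round 3: Ashgrove=18 Fernhollow=16 Greywater=14 → close Ashgrove (overflow 12)
  18÷2 = 9 each, +1 to first 0
Round 4: Fernhollow=25 Greywater=23 → close Fernhollow (overflow 20)
  25÷1 = 25 each, +1 to first 0

Closure order: Juniper, Briarlake, Ashgrove, Fernhollow
Last habitat: Greywater with 48 animals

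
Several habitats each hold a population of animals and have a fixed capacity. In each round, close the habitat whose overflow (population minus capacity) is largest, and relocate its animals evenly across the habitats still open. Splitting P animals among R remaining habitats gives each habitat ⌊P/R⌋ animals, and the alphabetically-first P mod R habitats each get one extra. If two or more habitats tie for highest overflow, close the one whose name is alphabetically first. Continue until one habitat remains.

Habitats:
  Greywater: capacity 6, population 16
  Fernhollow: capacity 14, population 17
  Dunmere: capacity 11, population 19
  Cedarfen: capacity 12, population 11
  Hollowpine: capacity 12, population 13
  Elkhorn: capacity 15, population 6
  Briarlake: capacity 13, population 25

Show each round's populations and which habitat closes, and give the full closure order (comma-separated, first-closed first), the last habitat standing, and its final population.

Closure order: Briarlake, Greywater, Dunmere, Fernhollow, Cedarfen, Hollowpine
Last habitat: Elkhorn with 107 animals

Round 1: Briarlake=25 Cedarfen=11 Dunmere=19 Elkhorn=6 Fernhollow=17 Greywater=16 Hollowpine=13 → close Briarlake (overflow 12)
  25÷6 = 4 each, +1 to first 1
Round 2: Cedarfen=16 Dunmere=23 Elkhorn=10 Fernhollow=21 Greywater=20 Hollowpine=17 → close Greywater (overflow 14)
  20÷5 = 4 each, +1 to first 0
Round 3: Cedarfen=20 Dunmere=27 Elkhorn=14 Fernhollow=25 Hollowpine=21 → close Dunmere (overflow 16)
  27÷4 = 6 each, +1 to first 3
Round 4: Cedarfen=27 Elkhorn=21 Fernhollow=32 Hollowpine=27 → close Fernhollow (overflow 18)
  32÷3 = 10 each, +1 to first 2
Round 5: Cedarfen=38 Elkhorn=32 Hollowpine=37 → close Cedarfen (overflow 26)
  38÷2 = 19 each, +1 to first 0
Round 6: Elkhorn=51 Hollowpine=56 → close Hollowpine (overflow 44)
  56÷1 = 56 each, +1 to first 0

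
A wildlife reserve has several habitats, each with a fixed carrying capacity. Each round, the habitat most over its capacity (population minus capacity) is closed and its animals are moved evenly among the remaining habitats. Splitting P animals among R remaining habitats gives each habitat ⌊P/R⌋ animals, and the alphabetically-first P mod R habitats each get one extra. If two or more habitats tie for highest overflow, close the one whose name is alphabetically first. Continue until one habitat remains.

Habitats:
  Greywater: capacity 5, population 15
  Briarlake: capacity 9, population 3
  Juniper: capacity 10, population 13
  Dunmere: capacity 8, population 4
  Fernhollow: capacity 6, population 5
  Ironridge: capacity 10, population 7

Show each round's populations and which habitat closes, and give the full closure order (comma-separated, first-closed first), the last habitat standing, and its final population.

Round 1: Briarlake=3 Dunmere=4 Fernhollow=5 Greywater=15 Ironridge=7 Juniper=13 → close Greywater (overflow 10)
  15÷5 = 3 each, +1 to first 0
Round 2: Briarlake=6 Dunmere=7 Fernhollow=8 Ironridge=10 Juniper=16 → close Juniper (overflow 6)
  16÷4 = 4 each, +1 to first 0
Round 3: Briarlake=10 Dunmere=11 Fernhollow=12 Ironridge=14 → close Fernhollow (overflow 6)
  12÷3 = 4 each, +1 to first 0
Round 4: Briarlake=14 Dunmere=15 Ironridge=18 → close Ironridge (overflow 8)
  18÷2 = 9 each, +1 to first 0
Round 5: Briarlake=23 Dunmere=24 → close Dunmere (overflow 16)
  24÷1 = 24 each, +1 to first 0

Closure order: Greywater, Juniper, Fernhollow, Ironridge, Dunmere
Last habitat: Briarlake with 47 animals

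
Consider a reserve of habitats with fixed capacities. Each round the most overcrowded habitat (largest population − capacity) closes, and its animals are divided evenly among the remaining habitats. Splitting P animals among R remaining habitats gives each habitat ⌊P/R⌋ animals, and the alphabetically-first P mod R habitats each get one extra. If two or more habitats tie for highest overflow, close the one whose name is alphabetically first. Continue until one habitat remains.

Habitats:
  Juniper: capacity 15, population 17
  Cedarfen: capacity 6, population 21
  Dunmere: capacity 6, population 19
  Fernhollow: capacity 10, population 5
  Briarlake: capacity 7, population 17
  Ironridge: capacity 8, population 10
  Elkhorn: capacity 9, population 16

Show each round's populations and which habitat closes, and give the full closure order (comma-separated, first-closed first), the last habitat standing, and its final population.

Closure order: Cedarfen, Dunmere, Briarlake, Elkhorn, Ironridge, Juniper
Last habitat: Fernhollow with 105 animals

Round 1: Briarlake=17 Cedarfen=21 Dunmere=19 Elkhorn=16 Fernhollow=5 Ironridge=10 Juniper=17 → close Cedarfen (overflow 15)
  21÷6 = 3 each, +1 to first 3
Round 2: Briarlake=21 Dunmere=23 Elkhorn=20 Fernhollow=8 Ironridge=13 Juniper=20 → close Dunmere (overflow 17)
  23÷5 = 4 each, +1 to first 3
Round 3: Briarlake=26 Elkhorn=25 Fernhollow=13 Ironridge=17 Juniper=24 → close Briarlake (overflow 19)
  26÷4 = 6 each, +1 to first 2
Round 4: Elkhorn=32 Fernhollow=20 Ironridge=23 Juniper=30 → close Elkhorn (overflow 23)
  32÷3 = 10 each, +1 to first 2
Round 5: Fernhollow=31 Ironridge=34 Juniper=40 → close Ironridge (overflow 26)
  34÷2 = 17 each, +1 to first 0
Round 6: Fernhollow=48 Juniper=57 → close Juniper (overflow 42)
  57÷1 = 57 each, +1 to first 0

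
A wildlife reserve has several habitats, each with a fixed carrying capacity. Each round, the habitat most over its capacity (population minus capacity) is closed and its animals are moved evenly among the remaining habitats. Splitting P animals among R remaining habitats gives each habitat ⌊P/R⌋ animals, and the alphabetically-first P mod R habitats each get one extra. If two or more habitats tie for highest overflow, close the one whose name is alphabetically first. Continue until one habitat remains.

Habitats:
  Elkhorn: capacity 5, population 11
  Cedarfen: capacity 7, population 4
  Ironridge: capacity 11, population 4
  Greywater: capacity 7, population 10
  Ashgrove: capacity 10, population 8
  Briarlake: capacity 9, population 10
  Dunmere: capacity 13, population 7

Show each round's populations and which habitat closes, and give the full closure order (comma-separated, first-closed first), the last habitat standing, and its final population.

Closure order: Elkhorn, Greywater, Briarlake, Ashgrove, Cedarfen, Dunmere
Last habitat: Ironridge with 54 animals

Round 1: Ashgrove=8 Briarlake=10 Cedarfen=4 Dunmere=7 Elkhorn=11 Greywater=10 Ironridge=4 → close Elkhorn (overflow 6)
  11÷6 = 1 each, +1 to first 5
Round 2: Ashgrove=10 Briarlake=12 Cedarfen=6 Dunmere=9 Greywater=12 Ironridge=5 → close Greywater (overflow 5)
  12÷5 = 2 each, +1 to first 2
Round 3: Ashgrove=13 Briarlake=15 Cedarfen=8 Dunmere=11 Ironridge=7 → close Briarlake (overflow 6)
  15÷4 = 3 each, +1 to first 3
Round 4: Ashgrove=17 Cedarfen=12 Dunmere=15 Ironridge=10 → close Ashgrove (overflow 7)
  17÷3 = 5 each, +1 to first 2
Round 5: Cedarfen=18 Dunmere=21 Ironridge=15 → close Cedarfen (overflow 11)
  18÷2 = 9 each, +1 to first 0
Round 6: Dunmere=30 Ironridge=24 → close Dunmere (overflow 17)
  30÷1 = 30 each, +1 to first 0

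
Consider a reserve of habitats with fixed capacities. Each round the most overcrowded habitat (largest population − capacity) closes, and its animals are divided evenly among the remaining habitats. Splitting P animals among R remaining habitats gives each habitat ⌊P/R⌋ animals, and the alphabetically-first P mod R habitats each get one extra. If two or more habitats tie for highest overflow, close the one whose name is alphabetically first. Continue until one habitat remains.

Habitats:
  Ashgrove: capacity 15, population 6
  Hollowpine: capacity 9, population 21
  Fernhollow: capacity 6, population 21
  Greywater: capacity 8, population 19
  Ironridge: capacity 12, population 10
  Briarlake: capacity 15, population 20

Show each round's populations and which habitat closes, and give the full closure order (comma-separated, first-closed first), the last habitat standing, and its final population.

Round 1: Ashgrove=6 Briarlake=20 Fernhollow=21 Greywater=19 Hollowpine=21 Ironridge=10 → close Fernhollow (overflow 15)
  21÷5 = 4 each, +1 to first 1
Round 2: Ashgrove=11 Briarlake=24 Greywater=23 Hollowpine=25 Ironridge=14 → close Hollowpine (overflow 16)
  25÷4 = 6 each, +1 to first 1
Round 3: Ashgrove=18 Briarlake=30 Greywater=29 Ironridge=20 → close Greywater (overflow 21)
  29÷3 = 9 each, +1 to first 2
Round 4: Ashgrove=28 Briarlake=40 Ironridge=29 → close Briarlake (overflow 25)
  40÷2 = 20 each, +1 to first 0
Round 5: Ashgrove=48 Ironridge=49 → close Ironridge (overflow 37)
  49÷1 = 49 each, +1 to first 0

Closure order: Fernhollow, Hollowpine, Greywater, Briarlake, Ironridge
Last habitat: Ashgrove with 97 animals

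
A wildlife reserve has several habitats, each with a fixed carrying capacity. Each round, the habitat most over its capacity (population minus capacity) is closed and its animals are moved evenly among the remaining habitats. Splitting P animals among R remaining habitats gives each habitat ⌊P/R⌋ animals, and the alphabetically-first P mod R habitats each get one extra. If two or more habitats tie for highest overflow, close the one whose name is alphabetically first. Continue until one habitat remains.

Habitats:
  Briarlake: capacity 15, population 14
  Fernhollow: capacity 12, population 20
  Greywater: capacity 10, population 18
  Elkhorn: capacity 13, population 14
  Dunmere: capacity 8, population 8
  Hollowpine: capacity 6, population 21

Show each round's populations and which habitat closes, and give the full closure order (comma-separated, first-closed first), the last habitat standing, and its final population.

Closure order: Hollowpine, Fernhollow, Greywater, Briarlake, Dunmere
Last habitat: Elkhorn with 95 animals

Round 1: Briarlake=14 Dunmere=8 Elkhorn=14 Fernhollow=20 Greywater=18 Hollowpine=21 → close Hollowpine (overflow 15)
  21÷5 = 4 each, +1 to first 1
Round 2: Briarlake=19 Dunmere=12 Elkhorn=18 Fernhollow=24 Greywater=22 → close Fernhollow (overflow 12)
  24÷4 = 6 each, +1 to first 0
Round 3: Briarlake=25 Dunmere=18 Elkhorn=24 Greywater=28 → close Greywater (overflow 18)
  28÷3 = 9 each, +1 to first 1
Round 4: Briarlake=35 Dunmere=27 Elkhorn=33 → close Briarlake (overflow 20)
  35÷2 = 17 each, +1 to first 1
Round 5: Dunmere=45 Elkhorn=50 → close Dunmere (overflow 37)
  45÷1 = 45 each, +1 to first 0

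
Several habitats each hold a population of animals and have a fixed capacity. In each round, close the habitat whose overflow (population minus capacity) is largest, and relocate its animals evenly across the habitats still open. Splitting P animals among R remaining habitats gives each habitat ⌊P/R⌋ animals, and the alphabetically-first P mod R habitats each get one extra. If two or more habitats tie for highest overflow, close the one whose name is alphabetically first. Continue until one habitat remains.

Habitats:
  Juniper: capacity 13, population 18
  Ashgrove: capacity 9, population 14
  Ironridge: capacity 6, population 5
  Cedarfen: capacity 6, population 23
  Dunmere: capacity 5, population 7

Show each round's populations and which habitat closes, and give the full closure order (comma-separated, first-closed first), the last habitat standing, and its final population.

Round 1: Ashgrove=14 Cedarfen=23 Dunmere=7 Ironridge=5 Juniper=18 → close Cedarfen (overflow 17)
  23÷4 = 5 each, +1 to first 3
Round 2: Ashgrove=20 Dunmere=13 Ironridge=11 Juniper=23 → close Ashgrove (overflow 11)
  20÷3 = 6 each, +1 to first 2
Round 3: Dunmere=20 Ironridge=18 Juniper=29 → close Juniper (overflow 16)
  29÷2 = 14 each, +1 to first 1
Round 4: Dunmere=35 Ironridge=32 → close Dunmere (overflow 30)
  35÷1 = 35 each, +1 to first 0

Closure order: Cedarfen, Ashgrove, Juniper, Dunmere
Last habitat: Ironridge with 67 animals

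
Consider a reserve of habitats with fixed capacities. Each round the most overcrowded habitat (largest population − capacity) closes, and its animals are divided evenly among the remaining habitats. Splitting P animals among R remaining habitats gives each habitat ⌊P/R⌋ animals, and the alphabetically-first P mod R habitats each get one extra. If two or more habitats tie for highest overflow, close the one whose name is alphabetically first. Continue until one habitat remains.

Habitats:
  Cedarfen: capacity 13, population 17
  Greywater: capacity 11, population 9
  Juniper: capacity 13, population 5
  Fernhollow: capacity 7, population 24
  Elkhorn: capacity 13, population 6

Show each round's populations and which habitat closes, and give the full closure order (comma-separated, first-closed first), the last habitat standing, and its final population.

Round 1: Cedarfen=17 Elkhorn=6 Fernhollow=24 Greywater=9 Juniper=5 → close Fernhollow (overflow 17)
  24÷4 = 6 each, +1 to first 0
Round 2: Cedarfen=23 Elkhorn=12 Greywater=15 Juniper=11 → close Cedarfen (overflow 10)
  23÷3 = 7 each, +1 to first 2
Round 3: Elkhorn=20 Greywater=23 Juniper=18 → close Greywater (overflow 12)
  23÷2 = 11 each, +1 to first 1
Round 4: Elkhorn=32 Juniper=29 → close Elkhorn (overflow 19)
  32÷1 = 32 each, +1 to first 0

Closure order: Fernhollow, Cedarfen, Greywater, Elkhorn
Last habitat: Juniper with 61 animals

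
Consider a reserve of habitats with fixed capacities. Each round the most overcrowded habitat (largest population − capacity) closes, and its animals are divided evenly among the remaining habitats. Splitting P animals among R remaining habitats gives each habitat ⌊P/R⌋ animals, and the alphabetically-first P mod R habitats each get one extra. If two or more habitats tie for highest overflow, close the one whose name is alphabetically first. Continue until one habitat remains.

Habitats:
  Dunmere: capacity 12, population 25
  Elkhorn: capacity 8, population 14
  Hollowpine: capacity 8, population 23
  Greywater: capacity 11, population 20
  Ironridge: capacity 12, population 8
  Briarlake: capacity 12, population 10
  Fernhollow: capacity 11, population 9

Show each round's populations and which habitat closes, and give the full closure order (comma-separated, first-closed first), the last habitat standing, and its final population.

Round 1: Briarlake=10 Dunmere=25 Elkhorn=14 Fernhollow=9 Greywater=20 Hollowpine=23 Ironridge=8 → close Hollowpine (overflow 15)
  23÷6 = 3 each, +1 to first 5
Round 2: Briarlake=14 Dunmere=29 Elkhorn=18 Fernhollow=13 Greywater=24 Ironridge=11 → close Dunmere (overflow 17)
  29÷5 = 5 each, +1 to first 4
Round 3: Briarlake=20 Elkhorn=24 Fernhollow=19 Greywater=30 Ironridge=16 → close Greywater (overflow 19)
  30÷4 = 7 each, +1 to first 2
Round 4: Briarlake=28 Elkhorn=32 Fernhollow=26 Ironridge=23 → close Elkhorn (overflow 24)
  32÷3 = 10 each, +1 to first 2
Round 5: Briarlake=39 Fernhollow=37 Ironridge=33 → close Briarlake (overflow 27)
  39÷2 = 19 each, +1 to first 1
Round 6: Fernhollow=57 Ironridge=52 → close Fernhollow (overflow 46)
  57÷1 = 57 each, +1 to first 0

Closure order: Hollowpine, Dunmere, Greywater, Elkhorn, Briarlake, Fernhollow
Last habitat: Ironridge with 109 animals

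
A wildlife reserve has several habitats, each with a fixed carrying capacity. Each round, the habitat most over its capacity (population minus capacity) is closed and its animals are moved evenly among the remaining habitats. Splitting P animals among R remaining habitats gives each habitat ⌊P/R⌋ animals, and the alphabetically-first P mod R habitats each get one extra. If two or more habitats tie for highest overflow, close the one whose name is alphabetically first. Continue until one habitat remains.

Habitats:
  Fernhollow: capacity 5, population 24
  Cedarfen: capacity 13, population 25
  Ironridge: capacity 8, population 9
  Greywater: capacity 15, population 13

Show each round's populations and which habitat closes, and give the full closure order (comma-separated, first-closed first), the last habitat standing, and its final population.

Round 1: Cedarfen=25 Fernhollow=24 Greywater=13 Ironridge=9 → close Fernhollow (overflow 19)
  24÷3 = 8 each, +1 to first 0
Round 2: Cedarfen=33 Greywater=21 Ironridge=17 → close Cedarfen (overflow 20)
  33÷2 = 16 each, +1 to first 1
Round 3: Greywater=38 Ironridge=33 → close Ironridge (overflow 25)
  33÷1 = 33 each, +1 to first 0

Closure order: Fernhollow, Cedarfen, Ironridge
Last habitat: Greywater with 71 animals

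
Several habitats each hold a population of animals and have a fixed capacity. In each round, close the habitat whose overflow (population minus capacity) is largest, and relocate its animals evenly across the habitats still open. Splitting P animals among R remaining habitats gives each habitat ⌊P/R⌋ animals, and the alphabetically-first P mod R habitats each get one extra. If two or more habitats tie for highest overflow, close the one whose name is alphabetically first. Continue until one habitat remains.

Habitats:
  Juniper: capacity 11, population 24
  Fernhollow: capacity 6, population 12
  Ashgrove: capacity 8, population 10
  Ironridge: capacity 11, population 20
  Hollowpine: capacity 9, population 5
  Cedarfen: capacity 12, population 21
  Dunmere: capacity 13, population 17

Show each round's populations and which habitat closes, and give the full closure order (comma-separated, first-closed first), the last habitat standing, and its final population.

Round 1: Ashgrove=10 Cedarfen=21 Dunmere=17 Fernhollow=12 Hollowpine=5 Ironridge=20 Juniper=24 → close Juniper (overflow 13)
  24÷6 = 4 each, +1 to first 0
Round 2: Ashgrove=14 Cedarfen=25 Dunmere=21 Fernhollow=16 Hollowpine=9 Ironridge=24 → close Cedarfen (overflow 13)
  25÷5 = 5 each, +1 to first 0
Round 3: Ashgrove=19 Dunmere=26 Fernhollow=21 Hollowpine=14 Ironridge=29 → close Ironridge (overflow 18)
  29÷4 = 7 each, +1 to first 1
Round 4: Ashgrove=27 Dunmere=33 Fernhollow=28 Hollowpine=21 → close Fernhollow (overflow 22)
  28÷3 = 9 each, +1 to first 1
Round 5: Ashgrove=37 Dunmere=42 Hollowpine=30 → close Ashgrove (overflow 29)
  37÷2 = 18 each, +1 to first 1
Round 6: Dunmere=61 Hollowpine=48 → close Dunmere (overflow 48)
  61÷1 = 61 each, +1 to first 0

Closure order: Juniper, Cedarfen, Ironridge, Fernhollow, Ashgrove, Dunmere
Last habitat: Hollowpine with 109 animals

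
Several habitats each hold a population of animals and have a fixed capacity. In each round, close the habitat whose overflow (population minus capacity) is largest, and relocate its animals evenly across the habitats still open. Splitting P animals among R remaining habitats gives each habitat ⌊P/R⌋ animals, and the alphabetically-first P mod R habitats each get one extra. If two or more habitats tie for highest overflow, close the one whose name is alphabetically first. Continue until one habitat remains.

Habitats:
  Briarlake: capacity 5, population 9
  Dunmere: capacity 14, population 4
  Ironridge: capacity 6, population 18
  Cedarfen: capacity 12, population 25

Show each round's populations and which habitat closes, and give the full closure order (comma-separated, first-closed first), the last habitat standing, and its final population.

Closure order: Cedarfen, Ironridge, Briarlake
Last habitat: Dunmere with 56 animals

Round 1: Briarlake=9 Cedarfen=25 Dunmere=4 Ironridge=18 → close Cedarfen (overflow 13)
  25÷3 = 8 each, +1 to first 1
Round 2: Briarlake=18 Dunmere=12 Ironridge=26 → close Ironridge (overflow 20)
  26÷2 = 13 each, +1 to first 0
Round 3: Briarlake=31 Dunmere=25 → close Briarlake (overflow 26)
  31÷1 = 31 each, +1 to first 0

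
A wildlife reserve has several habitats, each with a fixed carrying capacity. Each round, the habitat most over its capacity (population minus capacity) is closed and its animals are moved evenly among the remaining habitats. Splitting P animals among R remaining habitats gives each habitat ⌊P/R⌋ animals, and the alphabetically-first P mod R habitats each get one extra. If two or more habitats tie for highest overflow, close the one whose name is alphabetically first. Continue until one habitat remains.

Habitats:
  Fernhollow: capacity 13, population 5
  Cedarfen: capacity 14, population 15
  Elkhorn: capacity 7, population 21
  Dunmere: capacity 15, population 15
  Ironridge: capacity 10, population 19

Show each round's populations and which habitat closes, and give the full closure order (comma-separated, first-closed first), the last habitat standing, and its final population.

Closure order: Elkhorn, Ironridge, Cedarfen, Dunmere
Last habitat: Fernhollow with 75 animals

Round 1: Cedarfen=15 Dunmere=15 Elkhorn=21 Fernhollow=5 Ironridge=19 → close Elkhorn (overflow 14)
  21÷4 = 5 each, +1 to first 1
Round 2: Cedarfen=21 Dunmere=20 Fernhollow=10 Ironridge=24 → close Ironridge (overflow 14)
  24÷3 = 8 each, +1 to first 0
Round 3: Cedarfen=29 Dunmere=28 Fernhollow=18 → close Cedarfen (overflow 15)
  29÷2 = 14 each, +1 to first 1
Round 4: Dunmere=43 Fernhollow=32 → close Dunmere (overflow 28)
  43÷1 = 43 each, +1 to first 0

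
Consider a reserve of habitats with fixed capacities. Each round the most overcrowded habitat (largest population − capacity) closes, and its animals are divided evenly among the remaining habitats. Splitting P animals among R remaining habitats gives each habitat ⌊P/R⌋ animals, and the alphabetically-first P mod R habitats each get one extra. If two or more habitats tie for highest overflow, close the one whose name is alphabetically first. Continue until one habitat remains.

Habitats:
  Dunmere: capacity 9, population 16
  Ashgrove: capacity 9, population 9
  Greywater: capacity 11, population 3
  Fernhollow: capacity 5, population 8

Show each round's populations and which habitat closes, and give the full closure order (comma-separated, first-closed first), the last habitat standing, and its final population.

Round 1: Ashgrove=9 Dunmere=16 Fernhollow=8 Greywater=3 → close Dunmere (overflow 7)
  16÷3 = 5 each, +1 to first 1
Round 2: Ashgrove=15 Fernhollow=13 Greywater=8 → close Fernhollow (overflow 8)
  13÷2 = 6 each, +1 to first 1
Round 3: Ashgrove=22 Greywater=14 → close Ashgrove (overflow 13)
  22÷1 = 22 each, +1 to first 0

Closure order: Dunmere, Fernhollow, Ashgrove
Last habitat: Greywater with 36 animals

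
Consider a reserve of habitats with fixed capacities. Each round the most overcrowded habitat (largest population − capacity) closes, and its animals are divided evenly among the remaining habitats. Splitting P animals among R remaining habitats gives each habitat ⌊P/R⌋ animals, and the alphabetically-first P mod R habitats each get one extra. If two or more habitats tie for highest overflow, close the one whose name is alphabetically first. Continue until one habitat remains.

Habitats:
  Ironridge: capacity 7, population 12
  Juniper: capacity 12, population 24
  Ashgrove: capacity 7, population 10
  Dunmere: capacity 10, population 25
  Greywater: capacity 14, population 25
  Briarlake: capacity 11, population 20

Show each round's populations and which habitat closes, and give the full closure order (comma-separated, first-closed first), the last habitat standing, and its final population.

Round 1: Ashgrove=10 Briarlake=20 Dunmere=25 Greywater=25 Ironridge=12 Juniper=24 → close Dunmere (overflow 15)
  25÷5 = 5 each, +1 to first 0
Round 2: Ashgrove=15 Briarlake=25 Greywater=30 Ironridge=17 Juniper=29 → close Juniper (overflow 17)
  29÷4 = 7 each, +1 to first 1
Round 3: Ashgrove=23 Briarlake=32 Greywater=37 Ironridge=24 → close Greywater (overflow 23)
  37÷3 = 12 each, +1 to first 1
Round 4: Ashgrove=36 Briarlake=44 Ironridge=36 → close Briarlake (overflow 33)
  44÷2 = 22 each, +1 to first 0
Round 5: Ashgrove=58 Ironridge=58 → close Ashgrove (overflow 51)
  58÷1 = 58 each, +1 to first 0

Closure order: Dunmere, Juniper, Greywater, Briarlake, Ashgrove
Last habitat: Ironridge with 116 animals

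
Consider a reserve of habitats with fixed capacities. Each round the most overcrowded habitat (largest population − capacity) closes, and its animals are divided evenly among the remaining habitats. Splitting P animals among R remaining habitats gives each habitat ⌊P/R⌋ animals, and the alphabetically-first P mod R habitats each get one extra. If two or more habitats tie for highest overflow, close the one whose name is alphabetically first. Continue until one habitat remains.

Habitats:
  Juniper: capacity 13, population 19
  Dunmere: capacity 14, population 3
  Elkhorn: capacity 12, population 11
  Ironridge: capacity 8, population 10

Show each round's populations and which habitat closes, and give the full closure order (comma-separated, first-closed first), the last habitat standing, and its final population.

Round 1: Dunmere=3 Elkhorn=11 Ironridge=10 Juniper=19 → close Juniper (overflow 6)
  19÷3 = 6 each, +1 to first 1
Round 2: Dunmere=10 Elkhorn=17 Ironridge=16 → close Ironridge (overflow 8)
  16÷2 = 8 each, +1 to first 0
Round 3: Dunmere=18 Elkhorn=25 → close Elkhorn (overflow 13)
  25÷1 = 25 each, +1 to first 0

Closure order: Juniper, Ironridge, Elkhorn
Last habitat: Dunmere with 43 animals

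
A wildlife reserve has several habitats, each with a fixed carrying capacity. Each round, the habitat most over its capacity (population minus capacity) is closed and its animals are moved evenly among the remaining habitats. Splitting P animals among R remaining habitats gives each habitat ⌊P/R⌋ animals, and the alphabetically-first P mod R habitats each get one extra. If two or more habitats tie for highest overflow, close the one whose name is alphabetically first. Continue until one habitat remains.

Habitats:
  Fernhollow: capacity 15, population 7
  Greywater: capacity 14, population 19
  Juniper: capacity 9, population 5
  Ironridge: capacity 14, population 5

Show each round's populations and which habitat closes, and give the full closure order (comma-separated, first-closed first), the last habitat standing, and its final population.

Round 1: Fernhollow=7 Greywater=19 Ironridge=5 Juniper=5 → close Greywater (overflow 5)
  19÷3 = 6 each, +1 to first 1
Round 2: Fernhollow=14 Ironridge=11 Juniper=11 → close Juniper (overflow 2)
  11÷2 = 5 each, +1 to first 1
Round 3: Fernhollow=20 Ironridge=16 → close Fernhollow (overflow 5)
  20÷1 = 20 each, +1 to first 0

Closure order: Greywater, Juniper, Fernhollow
Last habitat: Ironridge with 36 animals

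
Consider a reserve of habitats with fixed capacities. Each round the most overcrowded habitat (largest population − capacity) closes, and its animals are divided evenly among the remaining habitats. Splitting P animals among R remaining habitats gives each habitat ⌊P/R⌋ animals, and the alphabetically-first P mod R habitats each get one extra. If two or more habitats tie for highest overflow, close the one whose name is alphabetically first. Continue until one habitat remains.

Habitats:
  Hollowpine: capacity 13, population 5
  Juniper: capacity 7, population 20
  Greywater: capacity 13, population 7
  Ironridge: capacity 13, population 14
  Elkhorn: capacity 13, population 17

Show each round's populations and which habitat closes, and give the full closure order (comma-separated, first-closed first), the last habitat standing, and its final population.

Closure order: Juniper, Elkhorn, Ironridge, Greywater
Last habitat: Hollowpine with 63 animals

Round 1: Elkhorn=17 Greywater=7 Hollowpine=5 Ironridge=14 Juniper=20 → close Juniper (overflow 13)
  20÷4 = 5 each, +1 to first 0
Round 2: Elkhorn=22 Greywater=12 Hollowpine=10 Ironridge=19 → close Elkhorn (overflow 9)
  22÷3 = 7 each, +1 to first 1
Round 3: Greywater=20 Hollowpine=17 Ironridge=26 → close Ironridge (overflow 13)
  26÷2 = 13 each, +1 to first 0
Round 4: Greywater=33 Hollowpine=30 → close Greywater (overflow 20)
  33÷1 = 33 each, +1 to first 0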